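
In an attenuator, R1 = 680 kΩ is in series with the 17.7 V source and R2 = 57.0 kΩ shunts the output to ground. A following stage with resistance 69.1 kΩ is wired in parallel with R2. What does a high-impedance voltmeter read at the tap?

The load sits in parallel with R2: R2‖R_L = (57.0 × 69.1) / (57.0 + 69.1) = 31.23 kΩ.
V_out = 17.7 × 31.23 / (680 + 31.23) = 17.7 × 31.23/711.2 = 0.777 V.
(Unloaded it would have been 1.37 V.)

V_out ≈ 0.777 V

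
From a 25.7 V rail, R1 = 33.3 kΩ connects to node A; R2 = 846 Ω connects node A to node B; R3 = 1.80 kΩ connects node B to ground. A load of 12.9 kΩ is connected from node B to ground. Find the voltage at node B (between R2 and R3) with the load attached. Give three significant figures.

V ≈ 1.14 V

At node B, R3 is in parallel with the load: R3‖R_L = 1580 Ω.
Below node A the resistance is R2 + (R3‖R_L) = 2426 Ω, so V_A = 25.7 × 2426/35730 = 1.745 V.
Then V_B = V_A × (R3‖R_L)/(R2 + R3‖R_L) = 1.745 × 1580/2426 = 1.14 V.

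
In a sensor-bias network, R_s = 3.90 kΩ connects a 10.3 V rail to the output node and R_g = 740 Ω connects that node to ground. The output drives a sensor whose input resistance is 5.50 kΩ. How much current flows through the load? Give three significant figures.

I_L ≈ 0.268 mA

R_g‖R_L = 652.2 Ω; V_out = 10.3 × 652.2/4552 = 1.476 V.
I_L = V_out / R_L = 1.476 / 5.50 kΩ = 0.268 mA.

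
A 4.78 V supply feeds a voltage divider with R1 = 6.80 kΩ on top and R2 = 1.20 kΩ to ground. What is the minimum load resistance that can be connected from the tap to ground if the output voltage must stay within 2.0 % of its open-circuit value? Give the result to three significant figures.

Output resistance R_th = R1‖R2 = (6.80 × 1.20)/8.000 = 1.020 kΩ.
The fractional drop is R_th/(R_th + R_L); requiring this ≤ 0.0200 gives R_L ≥ R_th(1/0.0200 − 1) = 1.020 × 49.00 = 50.0 kΩ.

R_L(min) ≈ 50.0 kΩ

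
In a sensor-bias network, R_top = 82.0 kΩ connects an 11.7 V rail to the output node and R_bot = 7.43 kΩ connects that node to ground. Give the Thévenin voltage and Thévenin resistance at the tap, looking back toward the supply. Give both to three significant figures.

V_th is the open-circuit tap voltage: 11.7 × 7.43/(82.0 + 7.43) = 0.972 V.
With the supply zeroed, R_top and R_bot appear in parallel from the tap: R_th = R_top‖R_bot = (82.0 × 7.43)/89.43 = 6.81 kΩ.

V_th = 0.972 V, R_th = 6.81 kΩ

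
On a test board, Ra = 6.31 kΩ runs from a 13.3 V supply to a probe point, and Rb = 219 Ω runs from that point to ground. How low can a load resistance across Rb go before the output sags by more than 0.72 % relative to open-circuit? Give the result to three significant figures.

R_L(min) ≈ 29.2 kΩ

Output resistance R_th = Ra‖Rb = (6310 × 219)/6529 = 211.7 Ω.
The fractional drop is R_th/(R_th + R_L); requiring this ≤ 0.00720 gives R_L ≥ R_th(1/0.00720 − 1) = 211.7 × 137.9 = 29.2 kΩ.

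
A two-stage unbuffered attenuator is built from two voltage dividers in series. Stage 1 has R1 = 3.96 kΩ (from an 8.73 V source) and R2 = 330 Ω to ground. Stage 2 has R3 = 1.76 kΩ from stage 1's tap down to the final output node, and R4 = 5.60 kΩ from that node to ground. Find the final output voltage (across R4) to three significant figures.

Stage 2 presents R3+R4 = 7360 Ω as a load on stage 1's tap.
Stage 1's lower leg becomes R2‖(R3+R4) = 315.8 Ω, so V_mid = 8.73 × 315.8/4276 = 0.6448 V.
Stage 2 is itself unloaded: V_out = V_mid × R4/(R3+R4) = 0.6448 × 5600/7360 = 0.491 V.

V_out ≈ 0.491 V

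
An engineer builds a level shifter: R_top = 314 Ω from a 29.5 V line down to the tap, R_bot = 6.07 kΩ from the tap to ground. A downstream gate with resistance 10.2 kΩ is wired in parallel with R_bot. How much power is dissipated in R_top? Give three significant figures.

Total resistance from the source is R_top + (R_bot‖R_L) = 4119 Ω, so I = 29.5/4119 Ω = 7.161 mA.
P = I²·R_top = (7.161 mA)² × 314 Ω = 16.1 mW.

P ≈ 16.1 mW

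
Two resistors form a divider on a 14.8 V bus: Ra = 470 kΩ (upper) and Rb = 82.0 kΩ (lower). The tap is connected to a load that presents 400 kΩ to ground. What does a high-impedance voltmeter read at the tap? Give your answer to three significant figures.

The load sits in parallel with Rb: Rb‖R_L = (82.0 × 400) / (82.0 + 400) = 68.05 kΩ.
V_out = 14.8 × 68.05 / (470 + 68.05) = 14.8 × 68.05/538.0 = 1.87 V.

V_out ≈ 1.87 V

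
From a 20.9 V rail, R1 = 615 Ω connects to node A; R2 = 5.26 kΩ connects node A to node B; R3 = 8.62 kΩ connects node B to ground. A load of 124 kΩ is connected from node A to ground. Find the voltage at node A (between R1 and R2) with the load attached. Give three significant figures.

Below node A the series string R2+R3 = 13880 Ω sits in parallel with the 124000 Ω load: 12480 Ω.
V_A = 20.9 × 12480/(615 + 12480) = 19.9 V.

V ≈ 19.9 V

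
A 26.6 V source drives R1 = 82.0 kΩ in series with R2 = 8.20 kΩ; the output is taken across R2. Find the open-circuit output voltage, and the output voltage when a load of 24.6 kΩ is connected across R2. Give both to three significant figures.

Open-circuit: V = 26.6 × 8.20/(82.0 + 8.20) = 2.42 V.
With the load, R2 becomes R2‖R_L = 6.150 kΩ, so V = 26.6 × 6.150/88.15 = 1.86 V.

Unloaded: 2.42 V; loaded: 1.86 V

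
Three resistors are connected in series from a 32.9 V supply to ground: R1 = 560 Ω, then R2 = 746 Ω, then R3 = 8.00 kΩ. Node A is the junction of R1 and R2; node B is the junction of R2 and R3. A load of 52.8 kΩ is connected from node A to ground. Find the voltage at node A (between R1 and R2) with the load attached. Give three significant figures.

Below node A the series string R2+R3 = 8746 Ω sits in parallel with the 52800 Ω load: 7503 Ω.
V_A = 32.9 × 7503/(560 + 7503) = 30.6 V.

V ≈ 30.6 V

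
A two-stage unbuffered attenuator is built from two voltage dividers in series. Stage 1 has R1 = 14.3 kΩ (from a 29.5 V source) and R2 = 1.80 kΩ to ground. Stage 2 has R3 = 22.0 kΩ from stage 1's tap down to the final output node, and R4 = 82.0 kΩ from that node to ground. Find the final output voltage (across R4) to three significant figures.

Stage 2 presents R3+R4 = 104.0 kΩ as a load on stage 1's tap.
Stage 1's lower leg becomes R2‖(R3+R4) = 1.769 kΩ, so V_mid = 29.5 × 1.769/16.07 = 3.248 V.
Stage 2 is itself unloaded: V_out = V_mid × R4/(R3+R4) = 3.248 × 82.0/104.0 = 2.56 V.

V_out ≈ 2.56 V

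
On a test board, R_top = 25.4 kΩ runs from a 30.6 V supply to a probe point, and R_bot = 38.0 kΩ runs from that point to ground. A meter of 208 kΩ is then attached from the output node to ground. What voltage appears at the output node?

The load sits in parallel with R_bot: R_bot‖R_L = (38.0 × 208) / (38.0 + 208) = 32.13 kΩ.
V_out = 30.6 × 32.13 / (25.4 + 32.13) = 30.6 × 32.13/57.53 = 17.1 V.

V_out ≈ 17.1 V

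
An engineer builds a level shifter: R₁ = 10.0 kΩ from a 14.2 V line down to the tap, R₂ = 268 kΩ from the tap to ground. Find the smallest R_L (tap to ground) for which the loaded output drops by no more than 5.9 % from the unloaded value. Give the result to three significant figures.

Output resistance R_th = R₁‖R₂ = (10.0 × 268)/278.0 = 9.640 kΩ.
The fractional drop is R_th/(R_th + R_L); requiring this ≤ 0.0590 gives R_L ≥ R_th(1/0.0590 − 1) = 9.640 × 15.95 = 154 kΩ.

R_L(min) ≈ 154 kΩ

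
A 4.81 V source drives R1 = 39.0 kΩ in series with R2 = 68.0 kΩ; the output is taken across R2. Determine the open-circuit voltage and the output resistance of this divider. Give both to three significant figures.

V_th is the open-circuit tap voltage: 4.81 × 68.0/(39.0 + 68.0) = 3.06 V.
With the supply zeroed, R1 and R2 appear in parallel from the tap: R_th = R1‖R2 = (39.0 × 68.0)/107.0 = 24.8 kΩ.

V_th = 3.06 V, R_th = 24.8 kΩ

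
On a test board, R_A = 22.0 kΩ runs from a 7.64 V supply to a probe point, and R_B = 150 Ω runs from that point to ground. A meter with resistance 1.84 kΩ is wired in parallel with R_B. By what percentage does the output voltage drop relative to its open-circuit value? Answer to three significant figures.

The divider's output (Thévenin) resistance is R_A‖R_B = 149.0 Ω.
Fractional drop under load = R_th/(R_th + R_L) = 149.0 / (149.0 + 1840) = 0.07490.
So the output falls by 7.49 %.

7.49 %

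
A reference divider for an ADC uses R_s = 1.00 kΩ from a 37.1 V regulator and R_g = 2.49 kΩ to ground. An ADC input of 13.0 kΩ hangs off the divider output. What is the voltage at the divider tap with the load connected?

V_out ≈ 25.1 V

The load sits in parallel with R_g: R_g‖R_L = (2.49 × 13.0) / (2.49 + 13.0) = 2.090 kΩ.
V_out = 37.1 × 2.090 / (1.00 + 2.090) = 37.1 × 2.090/3.090 = 25.1 V.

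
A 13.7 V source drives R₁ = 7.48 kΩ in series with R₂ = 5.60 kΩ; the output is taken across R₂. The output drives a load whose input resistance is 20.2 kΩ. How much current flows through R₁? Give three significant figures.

I ≈ 1.15 mA

R₂‖R_L = 4.384 kΩ, so the source sees R₁ + R₂‖R_L = 11.86 kΩ.
I = 13.7 V / 11.86 kΩ = 1.15 mA.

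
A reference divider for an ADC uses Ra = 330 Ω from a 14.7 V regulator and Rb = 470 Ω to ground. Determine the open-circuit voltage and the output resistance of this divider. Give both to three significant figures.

V_th = 8.64 V, R_th = 194 Ω

V_th is the open-circuit tap voltage: 14.7 × 470/(330 + 470) = 8.64 V.
With the supply zeroed, Ra and Rb appear in parallel from the tap: R_th = Ra‖Rb = (330 × 470)/800.0 = 194 Ω.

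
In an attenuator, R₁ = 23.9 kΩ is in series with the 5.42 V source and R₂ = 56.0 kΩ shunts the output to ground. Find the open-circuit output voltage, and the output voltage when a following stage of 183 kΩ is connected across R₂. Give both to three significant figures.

Unloaded: 3.80 V; loaded: 3.48 V

Open-circuit: V = 5.42 × 56.0/(23.9 + 56.0) = 3.80 V.
With the load, R₂ becomes R₂‖R_L = 42.88 kΩ, so V = 5.42 × 42.88/66.78 = 3.48 V.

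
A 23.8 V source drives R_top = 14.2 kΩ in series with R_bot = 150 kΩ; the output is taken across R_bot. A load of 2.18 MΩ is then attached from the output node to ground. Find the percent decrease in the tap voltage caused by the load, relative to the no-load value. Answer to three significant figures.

The divider's output (Thévenin) resistance is R_top‖R_bot = 12.97 kΩ.
Fractional drop under load = R_th/(R_th + R_L) = 12.97 / (12.97 + 2180) = 0.005915.
So the output falls by 0.592 %.

0.592 %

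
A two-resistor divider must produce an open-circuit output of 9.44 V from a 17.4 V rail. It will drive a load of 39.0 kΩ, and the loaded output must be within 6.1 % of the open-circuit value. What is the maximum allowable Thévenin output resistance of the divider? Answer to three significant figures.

Loading drop = R_th/(R_th + R_L) ≤ 0.0610, so R_th ≤ R_L · ε/(1−ε) = 39.0 kΩ × 0.0610/0.9390 = 2.53 kΩ.
(Any R1, R2 with R2/(R1+R2) = 0.543 and R1‖R2 ≤ 2.53 kΩ will meet the spec.)

R_th ≤ 2.53 kΩ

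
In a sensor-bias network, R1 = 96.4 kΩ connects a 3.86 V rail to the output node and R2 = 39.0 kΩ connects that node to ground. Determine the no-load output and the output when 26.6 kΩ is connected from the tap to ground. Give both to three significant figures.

Open-circuit: V = 3.86 × 39.0/(96.4 + 39.0) = 1.11 V.
With the load, R2 becomes R2‖R_L = 15.81 kΩ, so V = 3.86 × 15.81/112.2 = 0.544 V.

Unloaded: 1.11 V; loaded: 0.544 V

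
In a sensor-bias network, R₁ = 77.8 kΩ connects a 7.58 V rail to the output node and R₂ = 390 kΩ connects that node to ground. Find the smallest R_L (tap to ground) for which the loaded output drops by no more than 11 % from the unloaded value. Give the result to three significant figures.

R_L(min) ≈ 525 kΩ

Output resistance R_th = R₁‖R₂ = (77.8 × 390)/467.8 = 64.86 kΩ.
The fractional drop is R_th/(R_th + R_L); requiring this ≤ 0.110 gives R_L ≥ R_th(1/0.110 − 1) = 64.86 × 8.091 = 525 kΩ.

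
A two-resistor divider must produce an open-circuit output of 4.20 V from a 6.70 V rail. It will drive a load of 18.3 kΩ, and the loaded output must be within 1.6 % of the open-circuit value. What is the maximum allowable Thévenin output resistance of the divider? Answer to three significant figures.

Loading drop = R_th/(R_th + R_L) ≤ 0.0160, so R_th ≤ R_L · ε/(1−ε) = 18.3 kΩ × 0.0160/0.9840 = 298 Ω.

R_th ≤ 298 Ω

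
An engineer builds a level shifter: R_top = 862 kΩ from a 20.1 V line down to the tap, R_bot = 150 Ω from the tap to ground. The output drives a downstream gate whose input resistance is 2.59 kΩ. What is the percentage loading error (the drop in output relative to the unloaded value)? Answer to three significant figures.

5.47 %

The divider's output (Thévenin) resistance is R_top‖R_bot = 150.0 Ω.
Fractional drop under load = R_th/(R_th + R_L) = 150.0 / (150.0 + 2590) = 0.05474.
So the output falls by 5.47 %.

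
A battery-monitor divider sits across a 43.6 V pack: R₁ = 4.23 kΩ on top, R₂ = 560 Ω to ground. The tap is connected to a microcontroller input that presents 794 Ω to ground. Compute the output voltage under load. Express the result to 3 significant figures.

The load sits in parallel with R₂: R₂‖R_L = (560 × 794) / (560 + 794) = 328.4 Ω.
V_out = 43.6 × 328.4 / (4230 + 328.4) = 43.6 × 328.4/4558 = 3.14 V.

V_out ≈ 3.14 V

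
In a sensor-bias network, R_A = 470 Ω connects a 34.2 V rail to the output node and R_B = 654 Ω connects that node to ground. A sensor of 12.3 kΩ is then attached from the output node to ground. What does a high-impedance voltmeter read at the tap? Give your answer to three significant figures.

The load sits in parallel with R_B: R_B‖R_L = (654 × 12300) / (654 + 12300) = 621.0 Ω.
V_out = 34.2 × 621.0 / (470 + 621.0) = 34.2 × 621.0/1091 = 19.5 V.

V_out ≈ 19.5 V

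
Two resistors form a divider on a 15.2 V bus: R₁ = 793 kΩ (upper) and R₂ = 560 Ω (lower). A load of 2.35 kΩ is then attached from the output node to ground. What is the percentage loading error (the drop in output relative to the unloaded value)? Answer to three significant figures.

19.2 %

Unloaded V = 15.2 × 560/793600 = 0.01073 V.
Loaded: R₂‖R_L = 452.2 Ω, giving V = 15.2 × 452.2/793500 = 0.008663 V.
Drop = (0.01073 − 0.008663) / 0.01073 = 19.2 %.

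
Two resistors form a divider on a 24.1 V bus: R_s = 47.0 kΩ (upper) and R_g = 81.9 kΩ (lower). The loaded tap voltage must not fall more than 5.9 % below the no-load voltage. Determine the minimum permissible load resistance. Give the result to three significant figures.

R_L(min) ≈ 476 kΩ

Output resistance R_th = R_s‖R_g = (47.0 × 81.9)/128.9 = 29.86 kΩ.
The fractional drop is R_th/(R_th + R_L); requiring this ≤ 0.0590 gives R_L ≥ R_th(1/0.0590 − 1) = 29.86 × 15.95 = 476 kΩ.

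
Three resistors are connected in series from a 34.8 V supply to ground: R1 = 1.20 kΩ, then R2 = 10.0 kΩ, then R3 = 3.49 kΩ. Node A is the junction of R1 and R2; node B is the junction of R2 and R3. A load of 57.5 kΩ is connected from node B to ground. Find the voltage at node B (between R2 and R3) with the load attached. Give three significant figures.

At node B, R3 is in parallel with the load: R3‖R_L = 3.290 kΩ.
Below node A the resistance is R2 + (R3‖R_L) = 13.29 kΩ, so V_A = 34.8 × 13.29/14.49 = 31.92 V.
Then V_B = V_A × (R3‖R_L)/(R2 + R3‖R_L) = 31.92 × 3.290/13.29 = 7.90 V.

V ≈ 7.90 V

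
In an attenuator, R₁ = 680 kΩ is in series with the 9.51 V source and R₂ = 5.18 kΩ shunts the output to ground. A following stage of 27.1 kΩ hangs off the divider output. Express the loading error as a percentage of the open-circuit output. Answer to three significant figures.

The divider's output (Thévenin) resistance is R₁‖R₂ = 5.141 kΩ.
Fractional drop under load = R_th/(R_th + R_L) = 5.141 / (5.141 + 27.1) = 0.1595.
So the output falls by 15.9 %.

15.9 %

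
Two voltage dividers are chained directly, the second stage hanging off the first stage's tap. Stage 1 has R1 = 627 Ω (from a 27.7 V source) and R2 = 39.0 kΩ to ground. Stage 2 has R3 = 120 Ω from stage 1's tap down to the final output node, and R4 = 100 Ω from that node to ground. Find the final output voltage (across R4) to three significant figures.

Stage 2 presents R3+R4 = 220.0 Ω as a load on stage 1's tap.
Stage 1's lower leg becomes R2‖(R3+R4) = 218.8 Ω, so V_mid = 27.7 × 218.8/845.8 = 7.165 V.
Stage 2 is itself unloaded: V_out = V_mid × R4/(R3+R4) = 7.165 × 100/220.0 = 3.26 V.

V_out ≈ 3.26 V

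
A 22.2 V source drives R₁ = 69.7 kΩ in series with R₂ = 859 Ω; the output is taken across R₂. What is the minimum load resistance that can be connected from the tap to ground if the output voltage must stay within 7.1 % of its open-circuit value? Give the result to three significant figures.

R_L(min) ≈ 11.1 kΩ

Output resistance R_th = R₁‖R₂ = (69700 × 859)/70560 = 848.5 Ω.
The fractional drop is R_th/(R_th + R_L); requiring this ≤ 0.0710 gives R_L ≥ R_th(1/0.0710 − 1) = 848.5 × 13.08 = 11.1 kΩ.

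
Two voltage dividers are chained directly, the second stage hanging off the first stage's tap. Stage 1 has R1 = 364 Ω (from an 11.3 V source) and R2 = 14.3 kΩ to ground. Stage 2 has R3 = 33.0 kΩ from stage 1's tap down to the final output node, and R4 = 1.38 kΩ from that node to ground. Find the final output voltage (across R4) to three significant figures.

V_out ≈ 0.438 V

Stage 2 presents R3+R4 = 34380 Ω as a load on stage 1's tap.
Stage 1's lower leg becomes R2‖(R3+R4) = 10100 Ω, so V_mid = 11.3 × 10100/10460 = 10.91 V.
Stage 2 is itself unloaded: V_out = V_mid × R4/(R3+R4) = 10.91 × 1380/34380 = 0.438 V.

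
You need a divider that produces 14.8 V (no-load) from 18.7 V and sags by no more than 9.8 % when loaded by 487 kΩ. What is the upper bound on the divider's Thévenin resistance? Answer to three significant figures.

R_th ≤ 52.9 kΩ

Loading drop = R_th/(R_th + R_L) ≤ 0.0980, so R_th ≤ R_L · ε/(1−ε) = 487 kΩ × 0.0980/0.9020 = 52.9 kΩ.
(Any R1, R2 with R2/(R1+R2) = 0.791 and R1‖R2 ≤ 52.9 kΩ will meet the spec.)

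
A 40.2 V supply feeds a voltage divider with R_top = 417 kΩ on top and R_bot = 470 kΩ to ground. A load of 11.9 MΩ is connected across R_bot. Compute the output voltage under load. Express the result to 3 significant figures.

The load sits in parallel with R_bot: R_bot‖R_L = (470 × 11900) / (470 + 11900) = 452.1 kΩ.
V_out = 40.2 × 452.1 / (417 + 452.1) = 40.2 × 452.1/869.1 = 20.9 V.

V_out ≈ 20.9 V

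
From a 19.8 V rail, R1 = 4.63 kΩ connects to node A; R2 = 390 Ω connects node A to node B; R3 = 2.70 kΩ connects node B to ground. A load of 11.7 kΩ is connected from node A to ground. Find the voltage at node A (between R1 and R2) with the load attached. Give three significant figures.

Below node A the series string R2+R3 = 3090 Ω sits in parallel with the 11700 Ω load: 2444 Ω.
V_A = 19.8 × 2444/(4630 + 2444) = 6.84 V.

V ≈ 6.84 V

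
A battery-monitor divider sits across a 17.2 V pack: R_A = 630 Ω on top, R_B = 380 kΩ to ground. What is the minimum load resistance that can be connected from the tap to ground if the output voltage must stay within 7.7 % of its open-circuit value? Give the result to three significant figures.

R_L(min) ≈ 7.54 kΩ

Output resistance R_th = R_A‖R_B = (630 × 380000)/380600 = 629.0 Ω.
The fractional drop is R_th/(R_th + R_L); requiring this ≤ 0.0770 gives R_L ≥ R_th(1/0.0770 − 1) = 629.0 × 11.99 = 7.54 kΩ.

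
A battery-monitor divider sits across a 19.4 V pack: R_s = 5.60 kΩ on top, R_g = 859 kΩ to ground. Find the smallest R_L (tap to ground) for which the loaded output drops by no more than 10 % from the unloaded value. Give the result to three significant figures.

Output resistance R_th = R_s‖R_g = (5.60 × 859)/864.6 = 5.564 kΩ.
The fractional drop is R_th/(R_th + R_L); requiring this ≤ 0.100 gives R_L ≥ R_th(1/0.100 − 1) = 5.564 × 9.000 = 50.1 kΩ.

R_L(min) ≈ 50.1 kΩ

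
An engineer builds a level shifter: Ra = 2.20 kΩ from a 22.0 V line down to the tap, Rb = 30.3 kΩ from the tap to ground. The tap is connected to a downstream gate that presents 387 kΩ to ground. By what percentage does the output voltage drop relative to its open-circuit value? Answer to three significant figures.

The divider's output (Thévenin) resistance is Ra‖Rb = 2.051 kΩ.
Fractional drop under load = R_th/(R_th + R_L) = 2.051 / (2.051 + 387) = 0.005272.
So the output falls by 0.527 %.

0.527 %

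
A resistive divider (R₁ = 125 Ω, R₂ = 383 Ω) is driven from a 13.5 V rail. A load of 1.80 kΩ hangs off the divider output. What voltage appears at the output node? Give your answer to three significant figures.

The load sits in parallel with R₂: R₂‖R_L = (383 × 1800) / (383 + 1800) = 315.8 Ω.
V_out = 13.5 × 315.8 / (125 + 315.8) = 13.5 × 315.8/440.8 = 9.67 V.
(Unloaded it would have been 10.2 V.)

V_out ≈ 9.67 V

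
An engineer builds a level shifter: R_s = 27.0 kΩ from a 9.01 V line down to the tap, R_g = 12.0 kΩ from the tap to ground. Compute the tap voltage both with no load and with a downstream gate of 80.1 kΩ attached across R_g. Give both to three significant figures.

Open-circuit: V = 9.01 × 12.0/(27.0 + 12.0) = 2.77 V.
With the load, R_g becomes R_g‖R_L = 10.44 kΩ, so V = 9.01 × 10.44/37.44 = 2.51 V.

Unloaded: 2.77 V; loaded: 2.51 V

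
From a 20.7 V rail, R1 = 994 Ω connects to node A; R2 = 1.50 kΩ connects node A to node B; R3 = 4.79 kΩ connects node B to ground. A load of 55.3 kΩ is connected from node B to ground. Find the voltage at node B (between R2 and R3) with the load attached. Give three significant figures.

At node B, R3 is in parallel with the load: R3‖R_L = 4408 Ω.
Below node A the resistance is R2 + (R3‖R_L) = 5908 Ω, so V_A = 20.7 × 5908/6902 = 17.72 V.
Then V_B = V_A × (R3‖R_L)/(R2 + R3‖R_L) = 17.72 × 4408/5908 = 13.2 V.

V ≈ 13.2 V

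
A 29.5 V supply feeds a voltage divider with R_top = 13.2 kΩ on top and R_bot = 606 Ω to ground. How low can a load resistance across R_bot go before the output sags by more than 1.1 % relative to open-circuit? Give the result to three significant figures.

Output resistance R_th = R_top‖R_bot = (13200 × 606)/13810 = 579.4 Ω.
The fractional drop is R_th/(R_th + R_L); requiring this ≤ 0.0110 gives R_L ≥ R_th(1/0.0110 − 1) = 579.4 × 89.91 = 52.1 kΩ.

R_L(min) ≈ 52.1 kΩ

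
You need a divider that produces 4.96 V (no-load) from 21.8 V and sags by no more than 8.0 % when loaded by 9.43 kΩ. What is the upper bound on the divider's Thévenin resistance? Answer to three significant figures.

Loading drop = R_th/(R_th + R_L) ≤ 0.0800, so R_th ≤ R_L · ε/(1−ε) = 9.43 kΩ × 0.0800/0.9200 = 820 Ω.

R_th ≤ 820 Ω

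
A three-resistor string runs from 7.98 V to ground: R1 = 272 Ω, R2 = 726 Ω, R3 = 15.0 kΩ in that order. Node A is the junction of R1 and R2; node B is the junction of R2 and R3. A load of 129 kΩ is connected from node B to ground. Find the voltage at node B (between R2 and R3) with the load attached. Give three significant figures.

At node B, R3 is in parallel with the load: R3‖R_L = 13440 Ω.
Below node A the resistance is R2 + (R3‖R_L) = 14160 Ω, so V_A = 7.98 × 14160/14440 = 7.830 V.
Then V_B = V_A × (R3‖R_L)/(R2 + R3‖R_L) = 7.830 × 13440/14160 = 7.43 V.

V ≈ 7.43 V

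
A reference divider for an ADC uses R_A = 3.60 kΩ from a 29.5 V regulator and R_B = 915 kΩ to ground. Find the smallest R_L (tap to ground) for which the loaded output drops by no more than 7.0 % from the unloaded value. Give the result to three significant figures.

Output resistance R_th = R_A‖R_B = (3.60 × 915)/918.6 = 3.586 kΩ.
The fractional drop is R_th/(R_th + R_L); requiring this ≤ 0.0700 gives R_L ≥ R_th(1/0.0700 − 1) = 3.586 × 13.29 = 47.6 kΩ.

R_L(min) ≈ 47.6 kΩ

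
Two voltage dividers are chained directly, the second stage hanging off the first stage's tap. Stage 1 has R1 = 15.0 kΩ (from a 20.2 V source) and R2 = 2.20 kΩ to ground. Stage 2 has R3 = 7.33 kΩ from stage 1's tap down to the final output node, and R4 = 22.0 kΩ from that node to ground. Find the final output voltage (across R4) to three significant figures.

V_out ≈ 1.82 V

Stage 2 presents R3+R4 = 29.33 kΩ as a load on stage 1's tap.
Stage 1's lower leg becomes R2‖(R3+R4) = 2.046 kΩ, so V_mid = 20.2 × 2.046/17.05 = 2.425 V.
Stage 2 is itself unloaded: V_out = V_mid × R4/(R3+R4) = 2.425 × 22.0/29.33 = 1.82 V.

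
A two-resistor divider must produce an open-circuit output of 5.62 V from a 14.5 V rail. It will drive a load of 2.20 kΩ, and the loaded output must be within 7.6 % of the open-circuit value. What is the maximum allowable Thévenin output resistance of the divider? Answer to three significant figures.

Loading drop = R_th/(R_th + R_L) ≤ 0.0760, so R_th ≤ R_L · ε/(1−ε) = 2.20 kΩ × 0.0760/0.9240 = 181 Ω.

R_th ≤ 181 Ω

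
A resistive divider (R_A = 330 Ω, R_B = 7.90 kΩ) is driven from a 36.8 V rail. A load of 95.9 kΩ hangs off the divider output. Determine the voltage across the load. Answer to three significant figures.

The load sits in parallel with R_B: R_B‖R_L = (7900 × 95900) / (7900 + 95900) = 7299 Ω.
V_out = 36.8 × 7299 / (330 + 7299) = 36.8 × 7299/7629 = 35.2 V.

V_out ≈ 35.2 V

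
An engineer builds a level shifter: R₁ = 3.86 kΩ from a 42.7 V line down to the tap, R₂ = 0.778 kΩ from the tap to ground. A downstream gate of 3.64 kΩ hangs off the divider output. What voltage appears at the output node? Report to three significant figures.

The load sits in parallel with R₂: R₂‖R_L = (778 × 3640) / (778 + 3640) = 641.0 Ω.
V_out = 42.7 × 641.0 / (3860 + 641.0) = 42.7 × 641.0/4501 = 6.08 V.
(Unloaded it would have been 7.16 V.)

V_out ≈ 6.08 V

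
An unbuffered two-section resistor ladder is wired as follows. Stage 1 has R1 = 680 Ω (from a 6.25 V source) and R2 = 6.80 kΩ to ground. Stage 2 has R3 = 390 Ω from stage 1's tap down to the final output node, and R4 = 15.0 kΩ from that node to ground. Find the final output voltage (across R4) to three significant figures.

V_out ≈ 5.32 V

Stage 2 presents R3+R4 = 15390 Ω as a load on stage 1's tap.
Stage 1's lower leg becomes R2‖(R3+R4) = 4716 Ω, so V_mid = 6.25 × 4716/5396 = 5.462 V.
Stage 2 is itself unloaded: V_out = V_mid × R4/(R3+R4) = 5.462 × 15000/15390 = 5.32 V.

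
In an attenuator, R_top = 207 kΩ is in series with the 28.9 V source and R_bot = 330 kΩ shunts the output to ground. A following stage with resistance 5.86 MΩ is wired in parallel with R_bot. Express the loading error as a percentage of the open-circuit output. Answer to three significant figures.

The divider's output (Thévenin) resistance is R_top‖R_bot = 127.2 kΩ.
Fractional drop under load = R_th/(R_th + R_L) = 127.2 / (127.2 + 5860) = 0.02125.
So the output falls by 2.12 %.

2.12 %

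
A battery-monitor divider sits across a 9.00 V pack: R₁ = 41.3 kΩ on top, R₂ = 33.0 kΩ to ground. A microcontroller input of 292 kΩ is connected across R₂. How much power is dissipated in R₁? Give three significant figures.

Total resistance from the source is R₁ + (R₂‖R_L) = 70.95 kΩ, so I = 9.00/70.95 kΩ = 0.1269 mA.
P = I²·R₁ = (0.1269 mA)² × 41.3 kΩ = 0.665 mW.

P ≈ 0.665 mW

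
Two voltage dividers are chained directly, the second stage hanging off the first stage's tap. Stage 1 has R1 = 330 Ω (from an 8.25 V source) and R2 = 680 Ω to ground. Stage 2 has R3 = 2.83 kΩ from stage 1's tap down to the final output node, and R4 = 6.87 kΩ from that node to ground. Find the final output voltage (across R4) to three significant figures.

V_out ≈ 3.85 V

Stage 2 presents R3+R4 = 9700 Ω as a load on stage 1's tap.
Stage 1's lower leg becomes R2‖(R3+R4) = 635.5 Ω, so V_mid = 8.25 × 635.5/965.5 = 5.430 V.
Stage 2 is itself unloaded: V_out = V_mid × R4/(R3+R4) = 5.430 × 6870/9700 = 3.85 V.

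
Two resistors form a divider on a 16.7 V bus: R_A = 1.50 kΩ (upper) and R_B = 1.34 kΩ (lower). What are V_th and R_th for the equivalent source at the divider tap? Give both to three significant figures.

V_th is the open-circuit tap voltage: 16.7 × 1.34/(1.50 + 1.34) = 7.88 V.
With the supply zeroed, R_A and R_B appear in parallel from the tap: R_th = R_A‖R_B = (1.50 × 1.34)/2.840 = 708 Ω.

V_th = 7.88 V, R_th = 708 Ω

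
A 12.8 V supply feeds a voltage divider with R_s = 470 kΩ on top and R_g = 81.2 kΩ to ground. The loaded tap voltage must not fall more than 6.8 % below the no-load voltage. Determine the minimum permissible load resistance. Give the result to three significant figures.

Output resistance R_th = R_s‖R_g = (470 × 81.2)/551.2 = 69.24 kΩ.
The fractional drop is R_th/(R_th + R_L); requiring this ≤ 0.0680 gives R_L ≥ R_th(1/0.0680 − 1) = 69.24 × 13.71 = 949 kΩ.

R_L(min) ≈ 949 kΩ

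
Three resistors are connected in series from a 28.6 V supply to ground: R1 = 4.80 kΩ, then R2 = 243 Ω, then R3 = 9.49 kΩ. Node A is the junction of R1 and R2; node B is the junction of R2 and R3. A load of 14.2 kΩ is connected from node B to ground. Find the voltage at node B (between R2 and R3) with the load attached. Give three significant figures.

V ≈ 15.2 V

At node B, R3 is in parallel with the load: R3‖R_L = 5688 Ω.
Below node A the resistance is R2 + (R3‖R_L) = 5931 Ω, so V_A = 28.6 × 5931/10730 = 15.81 V.
Then V_B = V_A × (R3‖R_L)/(R2 + R3‖R_L) = 15.81 × 5688/5931 = 15.2 V.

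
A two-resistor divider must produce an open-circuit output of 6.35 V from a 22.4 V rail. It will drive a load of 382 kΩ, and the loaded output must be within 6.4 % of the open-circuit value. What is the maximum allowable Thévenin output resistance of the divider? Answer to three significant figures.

Loading drop = R_th/(R_th + R_L) ≤ 0.0640, so R_th ≤ R_L · ε/(1−ε) = 382 kΩ × 0.0640/0.9360 = 26.1 kΩ.

R_th ≤ 26.1 kΩ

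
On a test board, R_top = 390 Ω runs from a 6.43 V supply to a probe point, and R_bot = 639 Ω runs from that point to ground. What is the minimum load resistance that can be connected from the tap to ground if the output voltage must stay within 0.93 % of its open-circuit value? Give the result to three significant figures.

Output resistance R_th = R_top‖R_bot = (390 × 639)/1029 = 242.2 Ω.
The fractional drop is R_th/(R_th + R_L); requiring this ≤ 0.00930 gives R_L ≥ R_th(1/0.00930 − 1) = 242.2 × 106.5 = 25.8 kΩ.

R_L(min) ≈ 25.8 kΩ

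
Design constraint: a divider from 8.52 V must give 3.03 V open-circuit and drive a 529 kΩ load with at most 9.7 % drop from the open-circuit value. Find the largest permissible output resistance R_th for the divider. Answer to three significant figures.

R_th ≤ 56.8 kΩ

Loading drop = R_th/(R_th + R_L) ≤ 0.0970, so R_th ≤ R_L · ε/(1−ε) = 529 kΩ × 0.0970/0.9030 = 56.8 kΩ.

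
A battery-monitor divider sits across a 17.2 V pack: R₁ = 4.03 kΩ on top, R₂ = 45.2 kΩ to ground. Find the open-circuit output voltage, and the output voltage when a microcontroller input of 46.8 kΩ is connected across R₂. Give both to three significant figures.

Unloaded: 15.8 V; loaded: 14.6 V

Open-circuit: V = 17.2 × 45.2/(4.03 + 45.2) = 15.8 V.
With the load, R₂ becomes R₂‖R_L = 22.99 kΩ, so V = 17.2 × 22.99/27.02 = 14.6 V.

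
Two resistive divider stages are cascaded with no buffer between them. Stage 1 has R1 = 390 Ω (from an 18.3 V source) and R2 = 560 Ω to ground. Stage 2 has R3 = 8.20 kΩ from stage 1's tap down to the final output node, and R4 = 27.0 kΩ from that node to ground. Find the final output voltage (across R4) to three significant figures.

Stage 2 presents R3+R4 = 35200 Ω as a load on stage 1's tap.
Stage 1's lower leg becomes R2‖(R3+R4) = 551.2 Ω, so V_mid = 18.3 × 551.2/941.2 = 10.72 V.
Stage 2 is itself unloaded: V_out = V_mid × R4/(R3+R4) = 10.72 × 27000/35200 = 8.22 V.

V_out ≈ 8.22 V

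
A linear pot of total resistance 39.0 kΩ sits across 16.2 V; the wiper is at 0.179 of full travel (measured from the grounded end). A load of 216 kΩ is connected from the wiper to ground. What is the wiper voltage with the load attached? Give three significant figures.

The wiper splits the pot into (1−α)R = 32.02 kΩ above and αR = 6.981 kΩ below.
Lower section ‖ load = 6.762 kΩ.
V_wiper = 16.2 × 6.762/(32.02 + 6.762) = 2.82 V.

V ≈ 2.82 V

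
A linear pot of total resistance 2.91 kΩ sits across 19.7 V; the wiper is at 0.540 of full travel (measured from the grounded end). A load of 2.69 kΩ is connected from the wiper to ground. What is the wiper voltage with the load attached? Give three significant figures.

V ≈ 8.38 V

The wiper splits the pot into (1−α)R = 1.339 kΩ above and αR = 1.571 kΩ below.
Lower section ‖ load = 0.9919 kΩ.
V_wiper = 19.7 × 0.9919/(1.339 + 0.9919) = 8.38 V.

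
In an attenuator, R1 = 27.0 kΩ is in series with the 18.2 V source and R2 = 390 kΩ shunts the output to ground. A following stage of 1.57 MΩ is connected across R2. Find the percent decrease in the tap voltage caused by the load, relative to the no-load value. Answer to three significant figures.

1.58 %

The divider's output (Thévenin) resistance is R1‖R2 = 25.25 kΩ.
Fractional drop under load = R_th/(R_th + R_L) = 25.25 / (25.25 + 1570) = 0.01583.
So the output falls by 1.58 %.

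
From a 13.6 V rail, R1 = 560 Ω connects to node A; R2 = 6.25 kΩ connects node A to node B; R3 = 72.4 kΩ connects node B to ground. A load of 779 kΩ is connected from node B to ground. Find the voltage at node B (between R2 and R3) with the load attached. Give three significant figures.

V ≈ 12.3 V

At node B, R3 is in parallel with the load: R3‖R_L = 66240 Ω.
Below node A the resistance is R2 + (R3‖R_L) = 72490 Ω, so V_A = 13.6 × 72490/73050 = 13.50 V.
Then V_B = V_A × (R3‖R_L)/(R2 + R3‖R_L) = 13.50 × 66240/72490 = 12.3 V.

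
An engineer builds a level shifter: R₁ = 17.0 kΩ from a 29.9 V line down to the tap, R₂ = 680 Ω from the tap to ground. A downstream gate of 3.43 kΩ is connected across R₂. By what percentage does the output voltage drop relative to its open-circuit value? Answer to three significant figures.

The divider's output (Thévenin) resistance is R₁‖R₂ = 653.8 Ω.
Fractional drop under load = R_th/(R_th + R_L) = 653.8 / (653.8 + 3430) = 0.1601.
So the output falls by 16.0 %.

16.0 %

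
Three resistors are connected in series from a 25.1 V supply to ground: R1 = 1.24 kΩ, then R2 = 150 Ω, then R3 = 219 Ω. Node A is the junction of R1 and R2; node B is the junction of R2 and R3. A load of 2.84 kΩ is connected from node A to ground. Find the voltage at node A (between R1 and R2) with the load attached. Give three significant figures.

Below node A the series string R2+R3 = 369.0 Ω sits in parallel with the 2840 Ω load: 326.6 Ω.
V_A = 25.1 × 326.6/(1240 + 326.6) = 5.23 V.

V ≈ 5.23 V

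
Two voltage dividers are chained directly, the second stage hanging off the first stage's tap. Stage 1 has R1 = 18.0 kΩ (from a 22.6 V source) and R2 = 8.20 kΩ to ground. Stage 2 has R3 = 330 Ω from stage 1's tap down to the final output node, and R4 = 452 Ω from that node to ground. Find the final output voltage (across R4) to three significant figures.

V_out ≈ 0.498 V

Stage 2 presents R3+R4 = 782.0 Ω as a load on stage 1's tap.
Stage 1's lower leg becomes R2‖(R3+R4) = 713.9 Ω, so V_mid = 22.6 × 713.9/18710 = 0.8622 V.
Stage 2 is itself unloaded: V_out = V_mid × R4/(R3+R4) = 0.8622 × 452/782.0 = 0.498 V.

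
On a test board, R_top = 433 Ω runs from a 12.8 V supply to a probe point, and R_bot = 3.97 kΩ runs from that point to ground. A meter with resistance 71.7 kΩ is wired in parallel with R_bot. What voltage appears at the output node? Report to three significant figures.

V_out ≈ 11.5 V

The load sits in parallel with R_bot: R_bot‖R_L = (3970 × 71700) / (3970 + 71700) = 3762 Ω.
V_out = 12.8 × 3762 / (433 + 3762) = 12.8 × 3762/4195 = 11.5 V.
(Unloaded it would have been 11.5 V.)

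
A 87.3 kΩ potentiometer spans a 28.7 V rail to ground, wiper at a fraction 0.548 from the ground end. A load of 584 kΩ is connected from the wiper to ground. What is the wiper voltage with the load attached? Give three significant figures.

V ≈ 15.2 V

The wiper splits the pot into (1−α)R = 39.46 kΩ above and αR = 47.84 kΩ below.
Lower section ‖ load = 44.22 kΩ.
V_wiper = 28.7 × 44.22/(39.46 + 44.22) = 15.2 V.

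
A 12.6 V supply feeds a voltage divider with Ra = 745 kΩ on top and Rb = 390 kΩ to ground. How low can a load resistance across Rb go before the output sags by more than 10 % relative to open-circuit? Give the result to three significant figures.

Output resistance R_th = Ra‖Rb = (745 × 390)/1135 = 256.0 kΩ.
The fractional drop is R_th/(R_th + R_L); requiring this ≤ 0.100 gives R_L ≥ R_th(1/0.100 − 1) = 256.0 × 9.000 = 2.30 MΩ.

R_L(min) ≈ 2.30 MΩ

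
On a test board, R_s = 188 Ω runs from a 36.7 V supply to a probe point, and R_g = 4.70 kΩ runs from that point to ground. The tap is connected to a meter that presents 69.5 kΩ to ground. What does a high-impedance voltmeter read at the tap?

The load sits in parallel with R_g: R_g‖R_L = (4700 × 69500) / (4700 + 69500) = 4402 Ω.
V_out = 36.7 × 4402 / (188 + 4402) = 36.7 × 4402/4590 = 35.2 V.

V_out ≈ 35.2 V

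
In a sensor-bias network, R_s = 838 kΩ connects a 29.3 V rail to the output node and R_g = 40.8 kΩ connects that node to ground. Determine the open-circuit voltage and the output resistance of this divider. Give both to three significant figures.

V_th = 1.36 V, R_th = 38.9 kΩ

V_th is the open-circuit tap voltage: 29.3 × 40.8/(838 + 40.8) = 1.36 V.
With the supply zeroed, R_s and R_g appear in parallel from the tap: R_th = R_s‖R_g = (838 × 40.8)/878.8 = 38.9 kΩ.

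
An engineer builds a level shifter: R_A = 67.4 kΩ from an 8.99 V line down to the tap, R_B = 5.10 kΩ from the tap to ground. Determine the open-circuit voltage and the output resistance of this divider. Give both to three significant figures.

V_th is the open-circuit tap voltage: 8.99 × 5.10/(67.4 + 5.10) = 0.632 V.
With the supply zeroed, R_A and R_B appear in parallel from the tap: R_th = R_A‖R_B = (67.4 × 5.10)/72.50 = 4.74 kΩ.

V_th = 0.632 V, R_th = 4.74 kΩ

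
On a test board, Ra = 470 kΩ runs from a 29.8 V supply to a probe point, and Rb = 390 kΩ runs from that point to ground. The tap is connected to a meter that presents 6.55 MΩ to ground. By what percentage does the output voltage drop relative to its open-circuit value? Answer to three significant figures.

The divider's output (Thévenin) resistance is Ra‖Rb = 213.1 kΩ.
Fractional drop under load = R_th/(R_th + R_L) = 213.1 / (213.1 + 6550) = 0.03151.
So the output falls by 3.15 %.

3.15 %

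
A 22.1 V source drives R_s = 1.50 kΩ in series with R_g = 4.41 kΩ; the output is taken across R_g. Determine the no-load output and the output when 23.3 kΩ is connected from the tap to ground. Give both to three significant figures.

Unloaded: 16.5 V; loaded: 15.7 V

Open-circuit: V = 22.1 × 4.41/(1.50 + 4.41) = 16.5 V.
With the load, R_g becomes R_g‖R_L = 3.708 kΩ, so V = 22.1 × 3.708/5.208 = 15.7 V.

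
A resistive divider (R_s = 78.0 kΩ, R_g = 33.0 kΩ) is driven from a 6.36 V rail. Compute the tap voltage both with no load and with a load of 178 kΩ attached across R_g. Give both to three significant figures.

Unloaded: 1.89 V; loaded: 1.67 V

Open-circuit: V = 6.36 × 33.0/(78.0 + 33.0) = 1.89 V.
With the load, R_g becomes R_g‖R_L = 27.84 kΩ, so V = 6.36 × 27.84/105.8 = 1.67 V.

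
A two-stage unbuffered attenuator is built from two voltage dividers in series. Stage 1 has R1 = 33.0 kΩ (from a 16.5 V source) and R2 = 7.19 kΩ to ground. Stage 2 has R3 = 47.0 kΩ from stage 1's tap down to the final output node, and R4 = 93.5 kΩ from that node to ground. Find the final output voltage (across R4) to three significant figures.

Stage 2 presents R3+R4 = 140.5 kΩ as a load on stage 1's tap.
Stage 1's lower leg becomes R2‖(R3+R4) = 6.840 kΩ, so V_mid = 16.5 × 6.840/39.84 = 2.833 V.
Stage 2 is itself unloaded: V_out = V_mid × R4/(R3+R4) = 2.833 × 93.5/140.5 = 1.89 V.

V_out ≈ 1.89 V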